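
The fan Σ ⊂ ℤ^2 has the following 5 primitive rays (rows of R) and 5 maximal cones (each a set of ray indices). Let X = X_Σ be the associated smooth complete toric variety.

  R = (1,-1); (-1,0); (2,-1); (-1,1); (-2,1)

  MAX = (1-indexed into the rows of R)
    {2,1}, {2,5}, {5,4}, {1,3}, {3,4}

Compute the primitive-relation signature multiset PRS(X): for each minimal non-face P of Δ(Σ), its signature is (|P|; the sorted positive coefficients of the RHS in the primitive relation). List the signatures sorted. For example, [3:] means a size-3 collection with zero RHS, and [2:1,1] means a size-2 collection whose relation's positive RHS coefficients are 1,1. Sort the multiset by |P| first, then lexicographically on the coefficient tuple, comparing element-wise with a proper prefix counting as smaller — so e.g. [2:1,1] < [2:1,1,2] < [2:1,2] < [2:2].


5 collections generate NE(X_Σ); each relation:

  P = {1,4}:  v_{1} + v_{4} = 0  ⇒ sig = [2:]
  P = {3,5}:  v_{3} + v_{5} = 0  ⇒ sig = [2:]
  P = {1,5}:  v_{1} + v_{5} = v_{2}  ⇒ sig = [2:1]
  P = {2,3}:  v_{2} + v_{3} = v_{1}  ⇒ sig = [2:1]
  P = {2,4}:  v_{2} + v_{4} = v_{5}  ⇒ sig = [2:1]

Hence PRS(X_Σ) =
    |P|=2: 5 collections, coeffs (), (), (1), (1), (1)


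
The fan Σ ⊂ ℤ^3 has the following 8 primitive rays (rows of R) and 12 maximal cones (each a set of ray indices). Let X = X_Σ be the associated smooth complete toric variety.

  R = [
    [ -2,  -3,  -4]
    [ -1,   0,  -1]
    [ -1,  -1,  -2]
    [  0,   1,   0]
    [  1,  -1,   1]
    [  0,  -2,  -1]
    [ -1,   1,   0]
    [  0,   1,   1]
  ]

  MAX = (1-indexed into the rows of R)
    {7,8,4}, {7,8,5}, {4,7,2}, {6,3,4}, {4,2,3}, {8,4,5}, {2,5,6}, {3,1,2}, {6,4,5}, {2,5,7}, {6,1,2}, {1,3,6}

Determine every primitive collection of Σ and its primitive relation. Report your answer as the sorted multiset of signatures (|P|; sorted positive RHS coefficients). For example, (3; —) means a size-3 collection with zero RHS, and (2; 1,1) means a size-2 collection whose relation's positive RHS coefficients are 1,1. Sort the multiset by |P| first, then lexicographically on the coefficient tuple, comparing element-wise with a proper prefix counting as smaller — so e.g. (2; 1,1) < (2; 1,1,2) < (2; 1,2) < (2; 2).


Σ has 14 primitive collections:

  P = {2,8}:  v_{2} + v_{8} = v_{7}  ⟹  sig = (2; 1)
  P = {3,5}:  v_{3} + v_{5} = v_{6}  ⟹  sig = (2; 1)
  P = {3,8}:  v_{3} + v_{8} = v_{2}  ⟹  sig = (2; 1)
  P = {6,8}:  v_{6} + v_{8} = v_{2} + v_{5}  ⟹  sig = (2; 1,1)
  P = {1,5}:  v_{1} + v_{5} = v_{2} + 2·v_{6}  ⟹  sig = (2; 1,2)
  P = {1,8}:  v_{1} + v_{8} = 2·v_{2} + v_{6}  ⟹  sig = (2; 1,2)
  P = {6,7}:  v_{6} + v_{7} = 2·v_{2} + v_{5}  ⟹  sig = (2; 1,2)
  P = {1,7}:  v_{1} + v_{7} = 3·v_{2} + v_{6}  ⟹  sig = (2; 1,3)
  P = {1,4}:  v_{1} + v_{4} = 2·v_{3}  ⟹  sig = (2; 2)
  P = {3,7}:  v_{3} + v_{7} = 2·v_{2}  ⟹  sig = (2; 2)
  P = {2,4,5}:  v_{2} + v_{4} + v_{5} = 0  ⟹  sig = (3; —)
  P = {2,3,6}:  v_{2} + v_{3} + v_{6} = v_{1}  ⟹  sig = (3; 1)
  P = {2,4,6}:  v_{2} + v_{4} + v_{6} = v_{3}  ⟹  sig = (3; 1)
  P = {4,5,7}:  v_{4} + v_{5} + v_{7} = v_{8}  ⟹  sig = (3; 1)

so the primitive-relation signature multiset is
{ (2; 1) ×3,  (2; 1,1),  (2; 1,2) ×3,  (2; 1,3),  (2; 2) ×2,  (3; —),  (3; 1) ×3 }


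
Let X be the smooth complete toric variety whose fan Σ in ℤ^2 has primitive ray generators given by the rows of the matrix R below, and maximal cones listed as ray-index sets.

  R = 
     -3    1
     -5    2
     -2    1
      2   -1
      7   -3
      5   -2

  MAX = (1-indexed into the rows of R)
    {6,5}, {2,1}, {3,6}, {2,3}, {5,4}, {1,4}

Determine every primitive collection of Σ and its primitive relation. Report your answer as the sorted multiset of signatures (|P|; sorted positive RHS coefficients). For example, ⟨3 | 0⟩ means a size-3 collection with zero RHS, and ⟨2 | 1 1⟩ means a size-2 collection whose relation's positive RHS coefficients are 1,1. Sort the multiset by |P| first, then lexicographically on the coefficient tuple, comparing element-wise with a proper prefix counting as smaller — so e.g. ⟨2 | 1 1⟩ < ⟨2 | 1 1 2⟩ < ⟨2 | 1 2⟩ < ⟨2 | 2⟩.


The 9 primitive collections of Σ (r=6, n=2):

  {2,6}:  v_{2} + v_{6} = 0 ; sig = ⟨2 | 0⟩
  {3,4}:  v_{3} + v_{4} = 0 ; sig = ⟨2 | 0⟩
  {1,3}:  v_{1} + v_{3} = v_{2} ; sig = ⟨2 | 1⟩
  {1,6}:  v_{1} + v_{6} = v_{4} ; sig = ⟨2 | 1⟩
  {2,4}:  v_{2} + v_{4} = v_{1} ; sig = ⟨2 | 1⟩
  {2,5}:  v_{2} + v_{5} = v_{4} ; sig = ⟨2 | 1⟩
  {3,5}:  v_{3} + v_{5} = v_{6} ; sig = ⟨2 | 1⟩
  {4,6}:  v_{4} + v_{6} = v_{5} ; sig = ⟨2 | 1⟩
  {1,5}:  v_{1} + v_{5} = 2·v_{4} ; sig = ⟨2 | 2⟩

Hence PRS(X_Σ) =
[⟨2 | 0⟩, ⟨2 | 0⟩, ⟨2 | 1⟩, ⟨2 | 1⟩, ⟨2 | 1⟩, ⟨2 | 1⟩, ⟨2 | 1⟩, ⟨2 | 1⟩, ⟨2 | 2⟩]


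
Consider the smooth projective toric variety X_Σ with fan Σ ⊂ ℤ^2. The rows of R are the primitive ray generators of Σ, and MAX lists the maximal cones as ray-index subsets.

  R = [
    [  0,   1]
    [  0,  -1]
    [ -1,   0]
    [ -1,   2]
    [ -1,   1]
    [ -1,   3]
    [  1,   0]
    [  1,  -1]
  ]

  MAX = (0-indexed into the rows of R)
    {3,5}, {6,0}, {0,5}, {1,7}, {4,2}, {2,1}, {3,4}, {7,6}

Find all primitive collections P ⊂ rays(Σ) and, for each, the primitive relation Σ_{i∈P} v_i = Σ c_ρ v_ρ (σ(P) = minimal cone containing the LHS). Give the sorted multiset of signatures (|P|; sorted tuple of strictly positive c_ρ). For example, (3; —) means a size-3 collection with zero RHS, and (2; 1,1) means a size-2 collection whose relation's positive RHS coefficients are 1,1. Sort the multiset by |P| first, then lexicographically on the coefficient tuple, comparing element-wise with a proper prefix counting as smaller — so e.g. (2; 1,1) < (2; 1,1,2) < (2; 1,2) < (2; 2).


Σ has 20 primitive collections:

  • {0,1}:  v_{0} + v_{1} = 0  ⟹  sig = (2; —)
  • {2,6}:  v_{2} + v_{6} = 0  ⟹  sig = (2; —)
  • {4,7}:  v_{4} + v_{7} = 0  ⟹  sig = (2; —)
  • {0,2}:  v_{0} + v_{2} = v_{4}  ⟹  sig = (2; 1)
  • {0,3}:  v_{0} + v_{3} = v_{5}  ⟹  sig = (2; 1)
  • {0,4}:  v_{0} + v_{4} = v_{3}  ⟹  sig = (2; 1)
  • {0,7}:  v_{0} + v_{7} = v_{6}  ⟹  sig = (2; 1)
  • {1,3}:  v_{1} + v_{3} = v_{4}  ⟹  sig = (2; 1)
  • {1,4}:  v_{1} + v_{4} = v_{2}  ⟹  sig = (2; 1)
  • {1,5}:  v_{1} + v_{5} = v_{3}  ⟹  sig = (2; 1)
  • {1,6}:  v_{1} + v_{6} = v_{7}  ⟹  sig = (2; 1)
  • {2,7}:  v_{2} + v_{7} = v_{1}  ⟹  sig = (2; 1)
  • {3,7}:  v_{3} + v_{7} = v_{0}  ⟹  sig = (2; 1)
  • {4,6}:  v_{4} + v_{6} = v_{0}  ⟹  sig = (2; 1)
  • {2,5}:  v_{2} + v_{5} = v_{3} + v_{4}  ⟹  sig = (2; 1,1)
  • {2,3}:  v_{2} + v_{3} = 2·v_{4}  ⟹  sig = (2; 2)
  • {3,6}:  v_{3} + v_{6} = 2·v_{0}  ⟹  sig = (2; 2)
  • {4,5}:  v_{4} + v_{5} = 2·v_{3}  ⟹  sig = (2; 2)
  • {5,7}:  v_{5} + v_{7} = 2·v_{0}  ⟹  sig = (2; 2)
  • {5,6}:  v_{5} + v_{6} = 3·v_{0}  ⟹  sig = (2; 3)

Sorted signature multiset PRS(X):
    (2; —)
    (2; —)
    (2; —)
    (2; 1)
    (2; 1)
    (2; 1)
    (2; 1)
    (2; 1)
    (2; 1)
    (2; 1)
    (2; 1)
    (2; 1)
    (2; 1)
    (2; 1)
    (2; 1,1)
    (2; 2)
    (2; 2)
    (2; 2)
    (2; 2)
    (2; 3)


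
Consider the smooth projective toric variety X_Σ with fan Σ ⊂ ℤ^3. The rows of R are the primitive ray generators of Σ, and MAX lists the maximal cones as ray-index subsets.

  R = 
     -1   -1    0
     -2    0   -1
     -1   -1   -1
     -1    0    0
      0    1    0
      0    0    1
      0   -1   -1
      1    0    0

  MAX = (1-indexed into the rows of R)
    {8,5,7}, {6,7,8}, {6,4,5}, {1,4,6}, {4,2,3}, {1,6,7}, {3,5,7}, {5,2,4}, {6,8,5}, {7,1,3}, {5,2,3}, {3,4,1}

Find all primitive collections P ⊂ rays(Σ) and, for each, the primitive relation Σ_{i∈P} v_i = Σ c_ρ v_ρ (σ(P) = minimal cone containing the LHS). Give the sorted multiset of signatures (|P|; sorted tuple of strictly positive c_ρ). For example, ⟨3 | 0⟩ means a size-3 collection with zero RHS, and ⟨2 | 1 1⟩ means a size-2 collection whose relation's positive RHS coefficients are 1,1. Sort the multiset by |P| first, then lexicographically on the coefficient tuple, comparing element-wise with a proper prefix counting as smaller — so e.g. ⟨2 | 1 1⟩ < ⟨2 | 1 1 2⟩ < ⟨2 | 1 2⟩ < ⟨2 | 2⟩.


12 minimal non-faces of Δ(Σ) (on 8 rays):

  P={4,8}:  v_{4} + v_{8} = 0  →  sig = ⟨2 | 0⟩
  P={1,5}:  v_{1} + v_{5} = v_{4}  →  sig = ⟨2 | 1⟩
  P={3,6}:  v_{3} + v_{6} = v_{1}  →  sig = ⟨2 | 1⟩
  P={3,8}:  v_{3} + v_{8} = v_{7}  →  sig = ⟨2 | 1⟩
  P={4,7}:  v_{4} + v_{7} = v_{3}  →  sig = ⟨2 | 1⟩
  P={1,8}:  v_{1} + v_{8} = v_{6} + v_{7}  →  sig = ⟨2 | 1 1⟩
  P={2,8}:  v_{2} + v_{8} = v_{3} + v_{5}  →  sig = ⟨2 | 1 1⟩
  P={1,2}:  v_{1} + v_{2} = v_{3} + 2·v_{4}  →  sig = ⟨2 | 1 2⟩
  P={2,7}:  v_{2} + v_{7} = 2·v_{3} + v_{5}  →  sig = ⟨2 | 1 2⟩
  P={2,6}:  v_{2} + v_{6} = 2·v_{4}  →  sig = ⟨2 | 2⟩
  P={5,6,7}:  v_{5} + v_{6} + v_{7} = 0  →  sig = ⟨3 | 0⟩
  P={3,4,5}:  v_{3} + v_{4} + v_{5} = v_{2}  →  sig = ⟨3 | 1⟩

Signatures (|P|; sorted positive RHS coefficients), sorted:
    |P|=2: 10 collections, coeffs (), (1), (1), (1), (1), (1,1), (1,1), (1,2), (1,2), (2)
    |P|=3: 2 collections, coeffs (), (1)


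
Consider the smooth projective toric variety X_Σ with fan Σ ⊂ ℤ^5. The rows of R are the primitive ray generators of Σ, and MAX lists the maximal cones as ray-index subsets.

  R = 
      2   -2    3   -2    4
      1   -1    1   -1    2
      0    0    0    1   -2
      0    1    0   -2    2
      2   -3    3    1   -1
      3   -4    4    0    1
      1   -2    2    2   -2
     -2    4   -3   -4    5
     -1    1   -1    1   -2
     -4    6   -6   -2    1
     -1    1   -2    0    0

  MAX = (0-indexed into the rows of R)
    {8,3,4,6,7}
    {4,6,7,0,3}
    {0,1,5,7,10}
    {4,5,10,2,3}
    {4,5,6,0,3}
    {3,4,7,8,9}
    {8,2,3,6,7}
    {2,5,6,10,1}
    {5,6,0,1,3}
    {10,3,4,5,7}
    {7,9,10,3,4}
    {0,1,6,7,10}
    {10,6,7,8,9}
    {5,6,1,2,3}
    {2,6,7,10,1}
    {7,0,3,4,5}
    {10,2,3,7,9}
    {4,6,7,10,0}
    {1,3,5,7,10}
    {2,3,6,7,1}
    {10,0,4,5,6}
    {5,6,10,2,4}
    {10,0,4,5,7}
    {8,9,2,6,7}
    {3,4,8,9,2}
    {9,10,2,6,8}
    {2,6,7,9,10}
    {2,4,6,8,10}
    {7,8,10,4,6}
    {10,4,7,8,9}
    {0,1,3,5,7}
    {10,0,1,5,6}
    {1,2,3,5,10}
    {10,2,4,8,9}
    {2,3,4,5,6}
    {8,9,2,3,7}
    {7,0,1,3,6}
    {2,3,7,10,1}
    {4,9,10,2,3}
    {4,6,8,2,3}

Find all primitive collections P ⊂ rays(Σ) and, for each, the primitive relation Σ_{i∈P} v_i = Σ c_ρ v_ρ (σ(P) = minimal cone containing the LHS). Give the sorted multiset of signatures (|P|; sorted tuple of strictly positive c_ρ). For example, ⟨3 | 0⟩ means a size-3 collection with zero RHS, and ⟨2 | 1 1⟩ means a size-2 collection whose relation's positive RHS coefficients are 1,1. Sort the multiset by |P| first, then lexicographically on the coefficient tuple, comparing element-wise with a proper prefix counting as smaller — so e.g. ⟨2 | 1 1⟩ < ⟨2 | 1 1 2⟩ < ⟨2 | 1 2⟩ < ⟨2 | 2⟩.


17 minimal non-faces of Δ(Σ) (on 11 rays):

  P={1,8}:  v_{1} + v_{8} = 0  →  sig = ⟨2 | 0⟩
  P={0,9}:  v_{0} + v_{9} = v_{7}  →  sig = ⟨2 | 1⟩
  P={1,4}:  v_{1} + v_{4} = v_{5}  →  sig = ⟨2 | 1⟩
  P={5,8}:  v_{5} + v_{8} = v_{4}  →  sig = ⟨2 | 1⟩
  P={5,9}:  v_{5} + v_{9} = v_{3} + v_{10}  →  sig = ⟨2 | 1 1⟩
  P={0,2}:  v_{0} + v_{2} = v_{1} + v_{3} + v_{6}  →  sig = ⟨2 | 1 1 1⟩
  P={0,8}:  v_{0} + v_{8} = v_{4} + v_{6} + v_{7}  →  sig = ⟨2 | 1 1 1⟩
  P={1,9}:  v_{1} + v_{9} = v_{2} + v_{7} + v_{10}  →  sig = ⟨2 | 1 1 1⟩
  P={3,6,10}:  v_{3} + v_{6} + v_{10} = 0  →  sig = ⟨3 | 0⟩
  P={2,4,7}:  v_{2} + v_{4} + v_{7} = v_{3}  →  sig = ⟨3 | 1⟩
  P={4,6,9}:  v_{4} + v_{6} + v_{9} = v_{8}  →  sig = ⟨3 | 1⟩
  P={5,6,7}:  v_{5} + v_{6} + v_{7} = v_{0}  →  sig = ⟨3 | 1⟩
  P={0,3,10}:  v_{0} + v_{3} + v_{10} = v_{5} + v_{7}  →  sig = ⟨3 | 1 1⟩
  P={2,5,7}:  v_{2} + v_{5} + v_{7} = v_{1} + v_{3}  →  sig = ⟨3 | 1 1⟩
  P={3,8,10}:  v_{3} + v_{8} + v_{10} = v_{4} + v_{9}  →  sig = ⟨3 | 1 1⟩
  P={3,6,9}:  v_{3} + v_{6} + v_{9} = v_{2} + v_{7} + v_{8}  →  sig = ⟨3 | 1 1 1⟩
  P={2,7,8,10}:  v_{2} + v_{7} + v_{8} + v_{10} = v_{9}  →  sig = ⟨4 | 1⟩

so the primitive-relation signature multiset is
[⟨2 | 0⟩, ⟨2 | 1⟩, ⟨2 | 1⟩, ⟨2 | 1⟩, ⟨2 | 1 1⟩, ⟨2 | 1 1 1⟩, ⟨2 | 1 1 1⟩, ⟨2 | 1 1 1⟩, ⟨3 | 0⟩, ⟨3 | 1⟩, ⟨3 | 1⟩, ⟨3 | 1⟩, ⟨3 | 1 1⟩, ⟨3 | 1 1⟩, ⟨3 | 1 1⟩, ⟨3 | 1 1 1⟩, ⟨4 | 1⟩]


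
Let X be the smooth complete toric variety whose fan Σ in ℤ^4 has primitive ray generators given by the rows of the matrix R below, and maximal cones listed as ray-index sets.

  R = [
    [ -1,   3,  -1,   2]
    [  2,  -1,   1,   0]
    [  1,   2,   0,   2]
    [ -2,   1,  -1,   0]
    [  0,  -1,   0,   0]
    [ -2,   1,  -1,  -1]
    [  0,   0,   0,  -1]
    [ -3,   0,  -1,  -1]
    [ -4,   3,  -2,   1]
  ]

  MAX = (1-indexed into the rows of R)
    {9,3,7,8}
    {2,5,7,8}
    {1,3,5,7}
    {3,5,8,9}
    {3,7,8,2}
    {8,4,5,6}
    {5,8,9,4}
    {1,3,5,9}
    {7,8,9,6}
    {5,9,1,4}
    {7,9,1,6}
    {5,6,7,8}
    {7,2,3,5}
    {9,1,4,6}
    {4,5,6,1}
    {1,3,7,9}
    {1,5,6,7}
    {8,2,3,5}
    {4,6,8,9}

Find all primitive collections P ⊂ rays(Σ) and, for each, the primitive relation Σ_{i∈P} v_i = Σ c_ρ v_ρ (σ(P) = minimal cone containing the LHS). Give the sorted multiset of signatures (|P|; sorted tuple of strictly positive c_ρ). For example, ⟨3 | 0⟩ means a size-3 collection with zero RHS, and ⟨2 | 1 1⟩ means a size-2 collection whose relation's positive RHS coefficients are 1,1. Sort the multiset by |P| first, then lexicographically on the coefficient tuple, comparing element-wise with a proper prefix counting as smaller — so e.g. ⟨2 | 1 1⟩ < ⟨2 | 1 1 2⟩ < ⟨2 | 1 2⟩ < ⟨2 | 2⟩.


Minimal non-faces — 11 found among 9 rays, 19 max cones:

  P = {2,4}:  v_{2} + v_{4} = 0  ⇒ sig = ⟨2 | 0⟩
  P = {1,2}:  v_{1} + v_{2} = v_{3}  ⇒ sig = ⟨2 | 1⟩
  P = {1,8}:  v_{1} + v_{8} = v_{9}  ⇒ sig = ⟨2 | 1⟩
  P = {2,6}:  v_{2} + v_{6} = v_{7}  ⇒ sig = ⟨2 | 1⟩
  P = {3,4}:  v_{3} + v_{4} = v_{1}  ⇒ sig = ⟨2 | 1⟩
  P = {4,7}:  v_{4} + v_{7} = v_{6}  ⇒ sig = ⟨2 | 1⟩
  P = {2,9}:  v_{2} + v_{9} = v_{3} + v_{8}  ⇒ sig = ⟨2 | 1 1⟩
  P = {3,6}:  v_{3} + v_{6} = v_{1} + v_{7}  ⇒ sig = ⟨2 | 1 1⟩
  P = {5,7,9}:  v_{5} + v_{7} + v_{9} = 2·v_{4}  ⇒ sig = ⟨3 | 2⟩
  P = {5,6,9}:  v_{5} + v_{6} + v_{9} = 3·v_{4}  ⇒ sig = ⟨3 | 3⟩
  P = {3,5,7,8}:  v_{3} + v_{5} + v_{7} + v_{8} = v_{4}  ⇒ sig = ⟨4 | 1⟩

Signatures (|P|; sorted positive RHS coefficients), sorted:
[⟨2 | 0⟩, ⟨2 | 1⟩, ⟨2 | 1⟩, ⟨2 | 1⟩, ⟨2 | 1⟩, ⟨2 | 1⟩, ⟨2 | 1 1⟩, ⟨2 | 1 1⟩, ⟨3 | 2⟩, ⟨3 | 3⟩, ⟨4 | 1⟩]


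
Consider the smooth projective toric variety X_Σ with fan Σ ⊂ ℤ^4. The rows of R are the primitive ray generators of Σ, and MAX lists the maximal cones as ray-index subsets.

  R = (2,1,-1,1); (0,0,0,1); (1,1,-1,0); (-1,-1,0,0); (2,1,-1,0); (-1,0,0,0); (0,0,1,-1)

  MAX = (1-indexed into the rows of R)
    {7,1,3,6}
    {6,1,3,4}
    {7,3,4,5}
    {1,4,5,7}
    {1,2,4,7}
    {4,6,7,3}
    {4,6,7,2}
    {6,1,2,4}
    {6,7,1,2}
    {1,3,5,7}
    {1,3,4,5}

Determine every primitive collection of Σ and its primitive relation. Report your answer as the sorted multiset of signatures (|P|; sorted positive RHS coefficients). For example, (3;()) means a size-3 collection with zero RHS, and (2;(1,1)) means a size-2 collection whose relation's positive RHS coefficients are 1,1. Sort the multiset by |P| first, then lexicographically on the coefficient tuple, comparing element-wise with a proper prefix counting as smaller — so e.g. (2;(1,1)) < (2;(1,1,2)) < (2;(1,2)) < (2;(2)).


Minimal non-faces — 5 found among 7 rays, 11 max cones:

  P = {2,5}:  v_{2} + v_{5} = v_{1} ; sig = (2;(1))
  P = {5,6}:  v_{5} + v_{6} = v_{3} ; sig = (2;(1))
  P = {2,3}:  v_{2} + v_{3} = v_{1} + v_{6} ; sig = (2;(1,1))
  P = {1,4,6,7}:  v_{1} + v_{4} + v_{6} + v_{7} = 0 ; sig = (4;())
  P = {1,3,4,7}:  v_{1} + v_{3} + v_{4} + v_{7} = v_{5} ; sig = (4;(1))

Sorted signature multiset PRS(X):
    (2;(1))
    (2;(1))
    (2;(1,1))
    (4;())
    (4;(1))


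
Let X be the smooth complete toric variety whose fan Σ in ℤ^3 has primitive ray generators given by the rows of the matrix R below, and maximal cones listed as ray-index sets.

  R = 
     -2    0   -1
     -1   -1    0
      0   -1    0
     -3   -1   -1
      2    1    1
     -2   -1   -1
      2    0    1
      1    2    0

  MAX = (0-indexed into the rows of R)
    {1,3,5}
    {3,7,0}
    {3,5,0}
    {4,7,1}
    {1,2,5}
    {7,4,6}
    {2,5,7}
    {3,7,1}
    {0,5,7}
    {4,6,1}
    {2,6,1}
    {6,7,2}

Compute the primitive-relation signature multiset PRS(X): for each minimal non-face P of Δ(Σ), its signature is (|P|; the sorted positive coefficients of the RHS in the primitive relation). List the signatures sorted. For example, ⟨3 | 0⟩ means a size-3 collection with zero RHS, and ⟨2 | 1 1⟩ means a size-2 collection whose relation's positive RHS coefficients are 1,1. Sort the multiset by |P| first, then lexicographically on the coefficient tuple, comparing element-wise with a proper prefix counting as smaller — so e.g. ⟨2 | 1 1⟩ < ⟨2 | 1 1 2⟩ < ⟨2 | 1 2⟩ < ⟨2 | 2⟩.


Σ has 14 primitive collections:

  {0,6}:  v_{0} + v_{6} = 0  so sig = ⟨2 | 0⟩
  {4,5}:  v_{4} + v_{5} = 0  so sig = ⟨2 | 0⟩
  {0,1}:  v_{0} + v_{1} = v_{3}  so sig = ⟨2 | 1⟩
  {0,2}:  v_{0} + v_{2} = v_{5}  so sig = ⟨2 | 1⟩
  {2,4}:  v_{2} + v_{4} = v_{6}  so sig = ⟨2 | 1⟩
  {3,6}:  v_{3} + v_{6} = v_{1}  so sig = ⟨2 | 1⟩
  {5,6}:  v_{5} + v_{6} = v_{2}  so sig = ⟨2 | 1⟩
  {0,4}:  v_{0} + v_{4} = v_{1} + v_{7}  so sig = ⟨2 | 1 1⟩
  {2,3}:  v_{2} + v_{3} = v_{1} + v_{5}  so sig = ⟨2 | 1 1⟩
  {3,4}:  v_{3} + v_{4} = 2·v_{1} + v_{7}  so sig = ⟨2 | 1 2⟩
  {1,2,7}:  v_{1} + v_{2} + v_{7} = 0  so sig = ⟨3 | 0⟩
  {1,5,7}:  v_{1} + v_{5} + v_{7} = v_{0}  so sig = ⟨3 | 1⟩
  {1,6,7}:  v_{1} + v_{6} + v_{7} = v_{4}  so sig = ⟨3 | 1⟩
  {3,5,7}:  v_{3} + v_{5} + v_{7} = 2·v_{0}  so sig = ⟨3 | 2⟩

Sorted signature multiset PRS(X):
    |P|=2: 10 collections, coeffs (), (), (1), (1), (1), (1), (1), (1,1), (1,1), (1,2)
    |P|=3: 4 collections, coeffs (), (1), (1), (2)


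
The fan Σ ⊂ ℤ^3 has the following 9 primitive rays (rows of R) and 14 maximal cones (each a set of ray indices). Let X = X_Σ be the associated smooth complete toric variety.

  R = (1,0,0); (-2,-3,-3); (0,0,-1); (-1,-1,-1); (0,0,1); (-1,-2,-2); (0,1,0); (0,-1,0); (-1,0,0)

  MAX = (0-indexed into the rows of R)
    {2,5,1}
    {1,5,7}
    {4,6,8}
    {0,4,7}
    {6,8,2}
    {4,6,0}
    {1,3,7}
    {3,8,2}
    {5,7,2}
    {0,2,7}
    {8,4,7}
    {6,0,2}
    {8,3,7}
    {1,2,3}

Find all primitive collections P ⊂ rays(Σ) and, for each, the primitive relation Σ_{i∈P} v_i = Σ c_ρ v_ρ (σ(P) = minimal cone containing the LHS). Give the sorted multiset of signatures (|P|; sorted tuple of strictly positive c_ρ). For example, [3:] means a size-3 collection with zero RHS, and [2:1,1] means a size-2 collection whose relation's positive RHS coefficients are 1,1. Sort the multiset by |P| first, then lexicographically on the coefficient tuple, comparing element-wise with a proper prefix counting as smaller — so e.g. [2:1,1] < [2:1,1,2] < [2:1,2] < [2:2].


|primitive collections| = 18. Relations:

  {0,8}:  v_{0} + v_{8} = 0 — sig = [2:]
  {2,4}:  v_{2} + v_{4} = 0 — sig = [2:]
  {6,7}:  v_{6} + v_{7} = 0 — sig = [2:]
  {3,5}:  v_{3} + v_{5} = v_{1} — sig = [2:1]
  {0,3}:  v_{0} + v_{3} = v_{2} + v_{7} — sig = [2:1,1]
  {3,4}:  v_{3} + v_{4} = v_{7} + v_{8} — sig = [2:1,1]
  {3,6}:  v_{3} + v_{6} = v_{2} + v_{8} — sig = [2:1,1]
  {4,5}:  v_{4} + v_{5} = v_{3} + v_{7} — sig = [2:1,1]
  {5,6}:  v_{5} + v_{6} = v_{2} + v_{3} — sig = [2:1,1]
  {0,1}:  v_{0} + v_{1} = v_{2} + v_{5} + v_{7} — sig = [2:1,1,1]
  {1,4}:  v_{1} + v_{4} = 2·v_{3} + v_{7} — sig = [2:1,2]
  {1,6}:  v_{1} + v_{6} = v_{2} + 2·v_{3} — sig = [2:1,2]
  {5,8}:  v_{5} + v_{8} = 2·v_{3} — sig = [2:2]
  {0,5}:  v_{0} + v_{5} = 2·v_{2} + 2·v_{7} — sig = [2:2,2]
  {1,8}:  v_{1} + v_{8} = 3·v_{3} — sig = [2:3]
  {2,3,7}:  v_{2} + v_{3} + v_{7} = v_{5} — sig = [3:1]
  {2,7,8}:  v_{2} + v_{7} + v_{8} = v_{3} — sig = [3:1]
  {1,2,7}:  v_{1} + v_{2} + v_{7} = 2·v_{5} — sig = [3:2]

Sorted signature multiset PRS(X):
{ [2:] ×3,  [2:1],  [2:1,1] ×5,  [2:1,1,1],  [2:1,2] ×2,  [2:2],  [2:2,2],  [2:3],  [3:1] ×2,  [3:2] }


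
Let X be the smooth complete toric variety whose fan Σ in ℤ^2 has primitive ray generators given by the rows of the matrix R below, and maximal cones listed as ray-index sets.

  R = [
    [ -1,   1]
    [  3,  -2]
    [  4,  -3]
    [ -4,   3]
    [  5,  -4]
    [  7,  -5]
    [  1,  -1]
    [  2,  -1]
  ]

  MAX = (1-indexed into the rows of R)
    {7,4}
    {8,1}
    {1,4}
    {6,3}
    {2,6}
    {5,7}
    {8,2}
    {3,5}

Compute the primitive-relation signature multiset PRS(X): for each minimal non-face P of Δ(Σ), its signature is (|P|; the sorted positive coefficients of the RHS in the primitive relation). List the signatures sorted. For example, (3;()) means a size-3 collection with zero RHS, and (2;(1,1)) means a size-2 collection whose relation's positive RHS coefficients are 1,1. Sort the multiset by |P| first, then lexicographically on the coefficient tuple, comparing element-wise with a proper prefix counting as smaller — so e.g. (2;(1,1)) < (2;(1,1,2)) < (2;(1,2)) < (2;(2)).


Primitive collections (20):

  {1,7}:  v_{1} + v_{7} = 0  ⇒ sig = (2;())
  {3,4}:  v_{3} + v_{4} = 0  ⇒ sig = (2;())
  {1,2}:  v_{1} + v_{2} = v_{8}  ⇒ sig = (2;(1))
  {1,3}:  v_{1} + v_{3} = v_{2}  ⇒ sig = (2;(1))
  {1,5}:  v_{1} + v_{5} = v_{3}  ⇒ sig = (2;(1))
  {2,3}:  v_{2} + v_{3} = v_{6}  ⇒ sig = (2;(1))
  {2,4}:  v_{2} + v_{4} = v_{1}  ⇒ sig = (2;(1))
  {2,7}:  v_{2} + v_{7} = v_{3}  ⇒ sig = (2;(1))
  {3,7}:  v_{3} + v_{7} = v_{5}  ⇒ sig = (2;(1))
  {4,5}:  v_{4} + v_{5} = v_{7}  ⇒ sig = (2;(1))
  {4,6}:  v_{4} + v_{6} = v_{2}  ⇒ sig = (2;(1))
  {5,8}:  v_{5} + v_{8} = v_{6}  ⇒ sig = (2;(1))
  {7,8}:  v_{7} + v_{8} = v_{2}  ⇒ sig = (2;(1))
  {1,6}:  v_{1} + v_{6} = 2·v_{2}  ⇒ sig = (2;(2))
  {2,5}:  v_{2} + v_{5} = 2·v_{3}  ⇒ sig = (2;(2))
  {3,8}:  v_{3} + v_{8} = 2·v_{2}  ⇒ sig = (2;(2))
  {4,8}:  v_{4} + v_{8} = 2·v_{1}  ⇒ sig = (2;(2))
  {6,7}:  v_{6} + v_{7} = 2·v_{3}  ⇒ sig = (2;(2))
  {5,6}:  v_{5} + v_{6} = 3·v_{3}  ⇒ sig = (2;(3))
  {6,8}:  v_{6} + v_{8} = 3·v_{2}  ⇒ sig = (2;(3))

so the primitive-relation signature multiset is
[(2;()), (2;()), (2;(1)), (2;(1)), (2;(1)), (2;(1)), (2;(1)), (2;(1)), (2;(1)), (2;(1)), (2;(1)), (2;(1)), (2;(1)), (2;(2)), (2;(2)), (2;(2)), (2;(2)), (2;(2)), (2;(3)), (2;(3))]


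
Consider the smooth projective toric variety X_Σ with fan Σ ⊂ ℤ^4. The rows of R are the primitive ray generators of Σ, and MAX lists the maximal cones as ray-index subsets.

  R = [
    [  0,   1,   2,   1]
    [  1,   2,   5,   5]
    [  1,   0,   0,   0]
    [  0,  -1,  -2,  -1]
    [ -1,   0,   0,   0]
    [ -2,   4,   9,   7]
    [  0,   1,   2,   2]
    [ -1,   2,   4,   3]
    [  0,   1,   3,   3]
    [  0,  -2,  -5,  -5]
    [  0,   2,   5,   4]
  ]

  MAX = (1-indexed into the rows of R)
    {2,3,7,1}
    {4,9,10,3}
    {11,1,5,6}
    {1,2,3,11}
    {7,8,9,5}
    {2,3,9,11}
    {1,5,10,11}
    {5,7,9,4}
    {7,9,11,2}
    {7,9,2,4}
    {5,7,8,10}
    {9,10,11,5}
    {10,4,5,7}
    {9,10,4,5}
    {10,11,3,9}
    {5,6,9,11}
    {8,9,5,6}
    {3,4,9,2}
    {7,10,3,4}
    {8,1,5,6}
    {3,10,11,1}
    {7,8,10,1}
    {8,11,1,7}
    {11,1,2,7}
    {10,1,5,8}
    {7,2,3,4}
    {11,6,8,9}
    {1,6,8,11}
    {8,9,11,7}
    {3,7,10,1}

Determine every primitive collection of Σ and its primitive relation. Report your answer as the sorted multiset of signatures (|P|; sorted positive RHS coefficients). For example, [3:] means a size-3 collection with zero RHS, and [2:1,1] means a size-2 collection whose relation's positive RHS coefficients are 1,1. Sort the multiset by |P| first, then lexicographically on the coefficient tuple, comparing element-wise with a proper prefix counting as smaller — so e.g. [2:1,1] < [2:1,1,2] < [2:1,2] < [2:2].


23 minimal non-faces of Δ(Σ) (on 11 rays):

  {1,4}:  v_{1} + v_{4} = 0  ⟹  sig = [2:]
  {3,5}:  v_{3} + v_{5} = 0  ⟹  sig = [2:]
  {1,9}:  v_{1} + v_{9} = v_{11}  ⟹  sig = [2:1]
  {2,10}:  v_{2} + v_{10} = v_{3}  ⟹  sig = [2:1]
  {4,11}:  v_{4} + v_{11} = v_{9}  ⟹  sig = [2:1]
  {2,5}:  v_{2} + v_{5} = v_{7} + v_{9}  ⟹  sig = [2:1,1]
  {3,6}:  v_{3} + v_{6} = v_{8} + v_{11}  ⟹  sig = [2:1,1]
  {3,8}:  v_{3} + v_{8} = v_{1} + v_{7}  ⟹  sig = [2:1,1]
  {4,8}:  v_{4} + v_{8} = v_{5} + v_{7}  ⟹  sig = [2:1,1]
  {4,6}:  v_{4} + v_{6} = v_{5} + v_{8} + v_{9}  ⟹  sig = [2:1,1,1]
  {2,6}:  v_{2} + v_{6} = v_{7} + v_{8} + v_{9} + v_{11}  ⟹  sig = [2:1,1,1,1]
  {2,8}:  v_{2} + v_{8} = 2·v_{7} + v_{11}  ⟹  sig = [2:1,2]
  {6,7}:  v_{6} + v_{7} = 2·v_{8} + v_{9}  ⟹  sig = [2:1,2]
  {6,10}:  v_{6} + v_{10} = 2·v_{1} + 2·v_{5}  ⟹  sig = [2:2,2]
  {7,9,10}:  v_{7} + v_{9} + v_{10} = 0  ⟹  sig = [3:]
  {1,5,7}:  v_{1} + v_{5} + v_{7} = v_{8}  ⟹  sig = [3:1]
  {3,7,9}:  v_{3} + v_{7} + v_{9} = v_{2}  ⟹  sig = [3:1]
  {5,8,11}:  v_{5} + v_{8} + v_{11} = v_{6}  ⟹  sig = [3:1]
  {7,10,11}:  v_{7} + v_{10} + v_{11} = v_{1}  ⟹  sig = [3:1]
  {3,7,11}:  v_{3} + v_{7} + v_{11} = v_{1} + v_{2}  ⟹  sig = [3:1,1]
  {5,7,11}:  v_{5} + v_{7} + v_{11} = v_{8} + v_{9}  ⟹  sig = [3:1,1]
  {8,9,10}:  v_{8} + v_{9} + v_{10} = v_{1} + v_{5}  ⟹  sig = [3:1,1]
  {8,10,11}:  v_{8} + v_{10} + v_{11} = 2·v_{1} + v_{5}  ⟹  sig = [3:1,2]

so the primitive-relation signature multiset is
    [2:]
    [2:]
    [2:1]
    [2:1]
    [2:1]
    [2:1,1]
    [2:1,1]
    [2:1,1]
    [2:1,1]
    [2:1,1,1]
    [2:1,1,1,1]
    [2:1,2]
    [2:1,2]
    [2:2,2]
    [3:]
    [3:1]
    [3:1]
    [3:1]
    [3:1]
    [3:1,1]
    [3:1,1]
    [3:1,1]
    [3:1,2]


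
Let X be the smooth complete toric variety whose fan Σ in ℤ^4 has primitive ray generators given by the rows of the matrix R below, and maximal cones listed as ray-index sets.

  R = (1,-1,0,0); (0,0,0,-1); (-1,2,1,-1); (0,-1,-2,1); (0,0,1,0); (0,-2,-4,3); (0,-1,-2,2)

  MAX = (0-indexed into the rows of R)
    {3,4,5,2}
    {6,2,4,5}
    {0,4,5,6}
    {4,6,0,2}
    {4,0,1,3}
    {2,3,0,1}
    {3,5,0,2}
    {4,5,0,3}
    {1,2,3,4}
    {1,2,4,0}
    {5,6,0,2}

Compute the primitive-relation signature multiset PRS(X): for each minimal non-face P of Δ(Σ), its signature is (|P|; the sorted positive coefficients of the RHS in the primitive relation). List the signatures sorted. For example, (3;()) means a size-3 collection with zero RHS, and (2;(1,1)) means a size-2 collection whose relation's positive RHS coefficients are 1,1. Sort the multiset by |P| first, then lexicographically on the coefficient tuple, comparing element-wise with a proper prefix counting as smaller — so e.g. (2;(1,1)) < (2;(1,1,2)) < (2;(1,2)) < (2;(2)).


Minimal non-faces — 5 found among 7 rays, 11 max cones:

  • {1,6}:  v_{1} + v_{6} = v_{3} — sig = (2;(1))
  • {3,6}:  v_{3} + v_{6} = v_{5} — sig = (2;(1))
  • {1,5}:  v_{1} + v_{5} = 2·v_{3} — sig = (2;(2))
  • {0,2,3,4}:  v_{0} + v_{2} + v_{3} + v_{4} = 0 — sig = (4;())
  • {0,2,4,5}:  v_{0} + v_{2} + v_{4} + v_{5} = v_{6} — sig = (4;(1))

Hence PRS(X_Σ) =
[(2;(1)), (2;(1)), (2;(2)), (4;()), (4;(1))]


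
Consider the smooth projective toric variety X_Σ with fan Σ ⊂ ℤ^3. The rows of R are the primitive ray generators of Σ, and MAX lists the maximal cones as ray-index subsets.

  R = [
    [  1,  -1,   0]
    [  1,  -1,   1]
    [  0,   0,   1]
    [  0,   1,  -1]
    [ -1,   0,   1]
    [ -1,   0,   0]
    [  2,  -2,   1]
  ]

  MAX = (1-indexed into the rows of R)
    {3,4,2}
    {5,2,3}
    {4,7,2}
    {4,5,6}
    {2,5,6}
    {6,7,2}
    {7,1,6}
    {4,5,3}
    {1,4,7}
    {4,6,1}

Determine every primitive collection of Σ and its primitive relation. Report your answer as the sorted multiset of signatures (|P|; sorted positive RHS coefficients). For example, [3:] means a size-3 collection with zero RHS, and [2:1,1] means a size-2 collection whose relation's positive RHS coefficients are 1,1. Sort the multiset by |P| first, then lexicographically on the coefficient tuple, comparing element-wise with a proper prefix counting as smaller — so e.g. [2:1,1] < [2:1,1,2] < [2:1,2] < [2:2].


Δ(Σ) — 7 vertices, 9 min non-faces:

  P={1,2}:  v_{1} + v_{2} = v_{7} ; sig = [2:1]
  P={1,3}:  v_{1} + v_{3} = v_{2} ; sig = [2:1]
  P={3,6}:  v_{3} + v_{6} = v_{5} ; sig = [2:1]
  P={1,5}:  v_{1} + v_{5} = v_{2} + v_{6} ; sig = [2:1,1]
  P={5,7}:  v_{5} + v_{7} = 2·v_{2} + v_{6} ; sig = [2:1,2]
  P={3,7}:  v_{3} + v_{7} = 2·v_{2} ; sig = [2:2]
  P={2,4,6}:  v_{2} + v_{4} + v_{6} = 0 ; sig = [3:]
  P={2,4,5}:  v_{2} + v_{4} + v_{5} = v_{3} ; sig = [3:1]
  P={4,6,7}:  v_{4} + v_{6} + v_{7} = v_{1} ; sig = [3:1]

Signatures (|P|; sorted positive RHS coefficients), sorted:
    |P|=2: 6 collections, coeffs (1), (1), (1), (1,1), (1,2), (2)
    |P|=3: 3 collections, coeffs (), (1), (1)


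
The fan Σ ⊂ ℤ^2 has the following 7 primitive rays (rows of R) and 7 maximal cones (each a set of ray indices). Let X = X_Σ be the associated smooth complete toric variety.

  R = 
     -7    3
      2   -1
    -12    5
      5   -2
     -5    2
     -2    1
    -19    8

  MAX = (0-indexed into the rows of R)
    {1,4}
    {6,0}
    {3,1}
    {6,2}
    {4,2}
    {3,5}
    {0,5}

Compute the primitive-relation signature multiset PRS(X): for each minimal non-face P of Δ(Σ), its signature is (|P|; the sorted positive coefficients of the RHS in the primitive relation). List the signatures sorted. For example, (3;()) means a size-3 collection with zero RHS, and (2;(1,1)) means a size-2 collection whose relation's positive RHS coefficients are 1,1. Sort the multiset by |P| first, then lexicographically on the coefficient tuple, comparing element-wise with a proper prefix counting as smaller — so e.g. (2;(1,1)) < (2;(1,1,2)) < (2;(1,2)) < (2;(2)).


|primitive collections| = 14. Relations:

  P = {1,5}:  v_{1} + v_{5} = 0  →  sig = (2;())
  P = {3,4}:  v_{3} + v_{4} = 0  →  sig = (2;())
  P = {0,1}:  v_{0} + v_{1} = v_{4}  →  sig = (2;(1))
  P = {0,2}:  v_{0} + v_{2} = v_{6}  →  sig = (2;(1))
  P = {0,3}:  v_{0} + v_{3} = v_{5}  →  sig = (2;(1))
  P = {0,4}:  v_{0} + v_{4} = v_{2}  →  sig = (2;(1))
  P = {2,3}:  v_{2} + v_{3} = v_{0}  →  sig = (2;(1))
  P = {4,5}:  v_{4} + v_{5} = v_{0}  →  sig = (2;(1))
  P = {1,6}:  v_{1} + v_{6} = v_{2} + v_{4}  →  sig = (2;(1,1))
  P = {1,2}:  v_{1} + v_{2} = 2·v_{4}  →  sig = (2;(2))
  P = {2,5}:  v_{2} + v_{5} = 2·v_{0}  →  sig = (2;(2))
  P = {3,6}:  v_{3} + v_{6} = 2·v_{0}  →  sig = (2;(2))
  P = {4,6}:  v_{4} + v_{6} = 2·v_{2}  →  sig = (2;(2))
  P = {5,6}:  v_{5} + v_{6} = 3·v_{0}  →  sig = (2;(3))

Signatures (|P|; sorted positive RHS coefficients), sorted:
    |P|=2: 14 collections, coeffs (), (), (1), (1), (1), (1), (1), (1), (1,1), (2), (2), (2), (2), (3)


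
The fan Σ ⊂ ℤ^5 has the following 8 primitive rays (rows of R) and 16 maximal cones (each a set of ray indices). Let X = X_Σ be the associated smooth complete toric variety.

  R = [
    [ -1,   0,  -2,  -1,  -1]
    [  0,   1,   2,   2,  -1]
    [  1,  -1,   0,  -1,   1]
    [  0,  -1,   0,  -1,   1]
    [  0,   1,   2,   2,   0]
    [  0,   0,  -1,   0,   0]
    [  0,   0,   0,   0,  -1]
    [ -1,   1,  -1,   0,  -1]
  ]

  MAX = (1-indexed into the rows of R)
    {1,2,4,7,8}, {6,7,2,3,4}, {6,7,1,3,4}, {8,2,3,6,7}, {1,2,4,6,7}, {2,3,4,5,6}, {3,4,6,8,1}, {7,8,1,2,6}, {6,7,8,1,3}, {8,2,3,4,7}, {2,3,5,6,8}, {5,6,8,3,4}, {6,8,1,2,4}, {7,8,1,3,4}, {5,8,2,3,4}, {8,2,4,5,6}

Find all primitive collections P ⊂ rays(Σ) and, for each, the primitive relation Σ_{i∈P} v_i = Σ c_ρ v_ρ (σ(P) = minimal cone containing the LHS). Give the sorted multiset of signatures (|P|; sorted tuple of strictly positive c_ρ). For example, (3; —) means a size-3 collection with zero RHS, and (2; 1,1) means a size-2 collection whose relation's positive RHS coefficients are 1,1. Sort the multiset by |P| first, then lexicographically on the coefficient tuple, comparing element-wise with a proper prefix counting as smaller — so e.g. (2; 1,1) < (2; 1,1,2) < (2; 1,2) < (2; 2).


The 5 primitive collections of Σ (r=8, n=5):

  P={5,7}:  v_{5} + v_{7} = v_{2} ; sig = (2; 1)
  P={1,5}:  v_{1} + v_{5} = v_{2} + v_{4} + v_{6} + v_{8} ; sig = (2; 1,1,1,1)
  P={1,2,3}:  v_{1} + v_{2} + v_{3} = v_{7} ; sig = (3; 1)
  P={4,6,7,8}:  v_{4} + v_{6} + v_{7} + v_{8} = v_{1} ; sig = (4; 1)
  P={2,3,4,6,8}:  v_{2} + v_{3} + v_{4} + v_{6} + v_{8} = 0 ; sig = (5; —)

Sorted signature multiset PRS(X):
[(2; 1), (2; 1,1,1,1), (3; 1), (4; 1), (5; —)]


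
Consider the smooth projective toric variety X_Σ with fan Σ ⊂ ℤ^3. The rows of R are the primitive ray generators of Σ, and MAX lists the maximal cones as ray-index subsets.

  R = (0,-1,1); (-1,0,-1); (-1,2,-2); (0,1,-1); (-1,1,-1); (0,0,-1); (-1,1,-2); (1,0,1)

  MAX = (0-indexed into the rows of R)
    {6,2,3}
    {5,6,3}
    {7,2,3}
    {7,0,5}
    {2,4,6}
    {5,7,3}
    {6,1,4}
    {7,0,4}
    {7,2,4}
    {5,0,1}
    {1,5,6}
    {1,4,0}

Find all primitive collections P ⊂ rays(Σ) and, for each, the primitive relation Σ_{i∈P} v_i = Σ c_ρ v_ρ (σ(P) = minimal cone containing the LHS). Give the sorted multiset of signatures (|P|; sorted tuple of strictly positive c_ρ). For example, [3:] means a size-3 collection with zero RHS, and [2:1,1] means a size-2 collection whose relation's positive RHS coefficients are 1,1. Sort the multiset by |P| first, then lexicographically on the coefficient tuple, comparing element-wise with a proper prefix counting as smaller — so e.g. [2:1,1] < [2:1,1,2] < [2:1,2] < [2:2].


Σ has 10 primitive collections:

  • {0,3}:  v_{0} + v_{3} = 0  ⇒ sig = [2:]
  • {1,7}:  v_{1} + v_{7} = 0  ⇒ sig = [2:]
  • {0,2}:  v_{0} + v_{2} = v_{4}  ⇒ sig = [2:1]
  • {0,6}:  v_{0} + v_{6} = v_{1}  ⇒ sig = [2:1]
  • {1,3}:  v_{1} + v_{3} = v_{6}  ⇒ sig = [2:1]
  • {3,4}:  v_{3} + v_{4} = v_{2}  ⇒ sig = [2:1]
  • {4,5}:  v_{4} + v_{5} = v_{6}  ⇒ sig = [2:1]
  • {6,7}:  v_{6} + v_{7} = v_{3}  ⇒ sig = [2:1]
  • {1,2}:  v_{1} + v_{2} = v_{4} + v_{6}  ⇒ sig = [2:1,1]
  • {2,5}:  v_{2} + v_{5} = v_{3} + v_{6}  ⇒ sig = [2:1,1]

Sorted signature multiset PRS(X):
    [2:]
    [2:]
    [2:1]
    [2:1]
    [2:1]
    [2:1]
    [2:1]
    [2:1]
    [2:1,1]
    [2:1,1]


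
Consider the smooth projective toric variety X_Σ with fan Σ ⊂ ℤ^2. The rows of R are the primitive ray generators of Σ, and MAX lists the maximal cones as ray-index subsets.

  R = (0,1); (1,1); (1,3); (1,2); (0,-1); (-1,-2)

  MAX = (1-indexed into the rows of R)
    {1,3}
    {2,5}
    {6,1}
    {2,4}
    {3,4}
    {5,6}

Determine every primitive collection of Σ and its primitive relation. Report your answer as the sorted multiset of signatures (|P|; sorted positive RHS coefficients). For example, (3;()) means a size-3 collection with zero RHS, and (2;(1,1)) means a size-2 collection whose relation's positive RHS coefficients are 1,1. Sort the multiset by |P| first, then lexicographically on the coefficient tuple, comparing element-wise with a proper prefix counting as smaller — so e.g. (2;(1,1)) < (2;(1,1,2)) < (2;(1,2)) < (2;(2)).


The 9 primitive collections of Σ (r=6, n=2):

  {1,5}:  v_{1} + v_{5} = 0 — sig = (2;())
  {4,6}:  v_{4} + v_{6} = 0 — sig = (2;())
  {1,2}:  v_{1} + v_{2} = v_{4} — sig = (2;(1))
  {1,4}:  v_{1} + v_{4} = v_{3} — sig = (2;(1))
  {2,6}:  v_{2} + v_{6} = v_{5} — sig = (2;(1))
  {3,5}:  v_{3} + v_{5} = v_{4} — sig = (2;(1))
  {3,6}:  v_{3} + v_{6} = v_{1} — sig = (2;(1))
  {4,5}:  v_{4} + v_{5} = v_{2} — sig = (2;(1))
  {2,3}:  v_{2} + v_{3} = 2·v_{4} — sig = (2;(2))

Signatures (|P|; sorted positive RHS coefficients), sorted:
    |P|=2: 9 collections, coeffs (), (), (1), (1), (1), (1), (1), (1), (2)


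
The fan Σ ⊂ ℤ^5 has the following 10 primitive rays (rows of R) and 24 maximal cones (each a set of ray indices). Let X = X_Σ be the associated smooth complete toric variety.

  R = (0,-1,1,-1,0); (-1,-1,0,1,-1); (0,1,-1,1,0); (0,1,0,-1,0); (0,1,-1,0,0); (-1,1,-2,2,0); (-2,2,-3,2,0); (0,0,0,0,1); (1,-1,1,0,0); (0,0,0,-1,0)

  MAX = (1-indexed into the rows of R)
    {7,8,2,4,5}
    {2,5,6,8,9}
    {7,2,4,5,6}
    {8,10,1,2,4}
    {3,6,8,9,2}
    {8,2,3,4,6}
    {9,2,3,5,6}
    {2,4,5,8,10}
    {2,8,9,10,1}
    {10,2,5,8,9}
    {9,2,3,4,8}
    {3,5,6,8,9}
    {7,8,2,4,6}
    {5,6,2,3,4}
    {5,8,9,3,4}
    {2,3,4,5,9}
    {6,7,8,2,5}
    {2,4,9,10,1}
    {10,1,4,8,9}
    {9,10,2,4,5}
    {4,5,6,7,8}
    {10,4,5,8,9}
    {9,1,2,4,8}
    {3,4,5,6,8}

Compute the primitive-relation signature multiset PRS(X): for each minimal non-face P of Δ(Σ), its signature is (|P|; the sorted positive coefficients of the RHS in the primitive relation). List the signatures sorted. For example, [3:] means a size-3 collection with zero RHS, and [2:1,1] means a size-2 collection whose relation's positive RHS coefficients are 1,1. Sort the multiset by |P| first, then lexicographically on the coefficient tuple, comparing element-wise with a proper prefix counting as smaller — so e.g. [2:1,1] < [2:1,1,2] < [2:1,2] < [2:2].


|primitive collections| = 14. Relations:

  {1,3}:  v_{1} + v_{3} = 0  ⟹  sig = [2:]
  {1,5}:  v_{1} + v_{5} = v_{10}  ⟹  sig = [2:1]
  {3,10}:  v_{3} + v_{10} = v_{5}  ⟹  sig = [2:1]
  {7,9}:  v_{7} + v_{9} = v_{6}  ⟹  sig = [2:1]
  {1,6}:  v_{1} + v_{6} = v_{2} + v_{5} + v_{8}  ⟹  sig = [2:1,1,1]
  {6,10}:  v_{6} + v_{10} = v_{2} + 2·v_{5} + v_{8}  ⟹  sig = [2:1,1,2]
  {3,7}:  v_{3} + v_{7} = v_{4} + 2·v_{6}  ⟹  sig = [2:1,2]
  {1,7}:  v_{1} + v_{7} = 2·v_{2} + v_{4} + 2·v_{5} + 2·v_{8}  ⟹  sig = [2:1,2,2,2]
  {7,10}:  v_{7} + v_{10} = 2·v_{2} + v_{4} + 3·v_{5} + 2·v_{8}  ⟹  sig = [2:1,2,2,3]
  {4,6,9}:  v_{4} + v_{6} + v_{9} = v_{3}  ⟹  sig = [3:1]
  {2,3,5,8}:  v_{2} + v_{3} + v_{5} + v_{8} = v_{6}  ⟹  sig = [4:1]
  {2,4,5,8,9}:  v_{2} + v_{4} + v_{5} + v_{8} + v_{9} = 0  ⟹  sig = [5:]
  {2,4,5,6,8}:  v_{2} + v_{4} + v_{5} + v_{6} + v_{8} = v_{7}  ⟹  sig = [5:1]
  {2,4,8,9,10}:  v_{2} + v_{4} + v_{8} + v_{9} + v_{10} = v_{1}  ⟹  sig = [5:1]

Sorted signature multiset PRS(X):
[[2:], [2:1], [2:1], [2:1], [2:1,1,1], [2:1,1,2], [2:1,2], [2:1,2,2,2], [2:1,2,2,3], [3:1], [4:1], [5:], [5:1], [5:1]]


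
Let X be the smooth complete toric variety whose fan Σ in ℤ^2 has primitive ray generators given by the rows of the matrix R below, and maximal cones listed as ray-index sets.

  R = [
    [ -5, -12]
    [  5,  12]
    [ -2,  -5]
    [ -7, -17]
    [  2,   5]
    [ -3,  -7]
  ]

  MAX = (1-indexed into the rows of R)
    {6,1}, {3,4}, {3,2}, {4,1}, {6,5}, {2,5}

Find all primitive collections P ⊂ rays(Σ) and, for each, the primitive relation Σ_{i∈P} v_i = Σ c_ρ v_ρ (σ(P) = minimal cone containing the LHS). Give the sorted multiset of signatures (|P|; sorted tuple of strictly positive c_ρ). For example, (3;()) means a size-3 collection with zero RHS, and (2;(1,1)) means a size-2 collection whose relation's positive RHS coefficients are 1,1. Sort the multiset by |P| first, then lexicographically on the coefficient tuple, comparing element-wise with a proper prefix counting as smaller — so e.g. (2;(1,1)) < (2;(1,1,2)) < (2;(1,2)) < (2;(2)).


Σ has 9 primitive collections:

  • {1,2}:  v_{1} + v_{2} = 0 — sig = (2;())
  • {3,5}:  v_{3} + v_{5} = 0 — sig = (2;())
  • {1,3}:  v_{1} + v_{3} = v_{4} — sig = (2;(1))
  • {1,5}:  v_{1} + v_{5} = v_{6} — sig = (2;(1))
  • {2,4}:  v_{2} + v_{4} = v_{3} — sig = (2;(1))
  • {2,6}:  v_{2} + v_{6} = v_{5} — sig = (2;(1))
  • {3,6}:  v_{3} + v_{6} = v_{1} — sig = (2;(1))
  • {4,5}:  v_{4} + v_{5} = v_{1} — sig = (2;(1))
  • {4,6}:  v_{4} + v_{6} = 2·v_{1} — sig = (2;(2))

Hence PRS(X_Σ) =
[(2;()), (2;()), (2;(1)), (2;(1)), (2;(1)), (2;(1)), (2;(1)), (2;(1)), (2;(2))]
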